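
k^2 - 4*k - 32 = (k - 8)*(k + 4)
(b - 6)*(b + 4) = b^2 - 2*b - 24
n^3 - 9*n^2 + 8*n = n*(n - 8)*(n - 1)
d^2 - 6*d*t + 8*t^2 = (d - 4*t)*(d - 2*t)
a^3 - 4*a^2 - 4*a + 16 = (a - 4)*(a - 2)*(a + 2)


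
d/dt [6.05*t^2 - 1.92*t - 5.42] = 12.1*t - 1.92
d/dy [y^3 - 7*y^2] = y*(3*y - 14)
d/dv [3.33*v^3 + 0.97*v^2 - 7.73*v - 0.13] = 9.99*v^2 + 1.94*v - 7.73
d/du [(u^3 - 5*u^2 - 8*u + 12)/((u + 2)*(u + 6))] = (u^2 + 12*u - 48)/(u^2 + 12*u + 36)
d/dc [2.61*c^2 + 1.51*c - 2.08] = 5.22*c + 1.51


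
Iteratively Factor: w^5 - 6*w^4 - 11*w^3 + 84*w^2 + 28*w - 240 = (w + 2)*(w^4 - 8*w^3 + 5*w^2 + 74*w - 120) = (w - 4)*(w + 2)*(w^3 - 4*w^2 - 11*w + 30) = (w - 4)*(w - 2)*(w + 2)*(w^2 - 2*w - 15) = (w - 4)*(w - 2)*(w + 2)*(w + 3)*(w - 5)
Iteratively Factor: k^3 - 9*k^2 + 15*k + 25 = (k + 1)*(k^2 - 10*k + 25) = (k - 5)*(k + 1)*(k - 5)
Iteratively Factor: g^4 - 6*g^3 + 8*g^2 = (g)*(g^3 - 6*g^2 + 8*g) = g*(g - 2)*(g^2 - 4*g) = g*(g - 4)*(g - 2)*(g)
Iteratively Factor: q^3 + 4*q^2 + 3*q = (q + 3)*(q^2 + q) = (q + 1)*(q + 3)*(q)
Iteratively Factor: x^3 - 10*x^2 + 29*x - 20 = (x - 5)*(x^2 - 5*x + 4) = (x - 5)*(x - 1)*(x - 4)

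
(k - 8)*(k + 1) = k^2 - 7*k - 8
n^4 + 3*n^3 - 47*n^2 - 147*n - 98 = (n - 7)*(n + 1)*(n + 2)*(n + 7)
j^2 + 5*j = j*(j + 5)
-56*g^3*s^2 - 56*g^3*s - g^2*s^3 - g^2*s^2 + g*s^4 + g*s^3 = s*(-8*g + s)*(7*g + s)*(g*s + g)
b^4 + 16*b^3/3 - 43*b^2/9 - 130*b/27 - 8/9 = (b - 4/3)*(b + 1/3)^2*(b + 6)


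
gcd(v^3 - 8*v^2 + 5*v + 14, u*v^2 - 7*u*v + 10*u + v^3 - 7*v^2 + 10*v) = v - 2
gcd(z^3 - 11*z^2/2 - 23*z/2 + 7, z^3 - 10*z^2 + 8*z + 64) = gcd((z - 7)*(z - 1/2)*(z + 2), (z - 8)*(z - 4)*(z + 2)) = z + 2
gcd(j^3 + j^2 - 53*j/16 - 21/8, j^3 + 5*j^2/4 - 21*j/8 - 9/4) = j^2 + 11*j/4 + 3/2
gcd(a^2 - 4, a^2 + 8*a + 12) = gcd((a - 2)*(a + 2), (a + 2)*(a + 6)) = a + 2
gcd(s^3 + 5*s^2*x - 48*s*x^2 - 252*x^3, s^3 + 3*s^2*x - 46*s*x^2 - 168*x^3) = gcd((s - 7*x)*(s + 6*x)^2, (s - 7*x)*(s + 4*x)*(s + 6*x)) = -s^2 + s*x + 42*x^2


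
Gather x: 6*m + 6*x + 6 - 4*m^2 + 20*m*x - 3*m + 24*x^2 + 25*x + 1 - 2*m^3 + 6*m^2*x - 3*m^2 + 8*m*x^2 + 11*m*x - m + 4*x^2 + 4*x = -2*m^3 - 7*m^2 + 2*m + x^2*(8*m + 28) + x*(6*m^2 + 31*m + 35) + 7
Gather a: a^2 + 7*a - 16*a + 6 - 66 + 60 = a^2 - 9*a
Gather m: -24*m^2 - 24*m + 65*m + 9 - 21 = -24*m^2 + 41*m - 12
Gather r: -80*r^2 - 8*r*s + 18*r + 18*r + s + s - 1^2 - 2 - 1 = -80*r^2 + r*(36 - 8*s) + 2*s - 4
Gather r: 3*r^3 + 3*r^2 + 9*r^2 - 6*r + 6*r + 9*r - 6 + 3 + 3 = 3*r^3 + 12*r^2 + 9*r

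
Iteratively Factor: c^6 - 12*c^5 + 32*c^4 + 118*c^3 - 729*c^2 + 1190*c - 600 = (c - 5)*(c^5 - 7*c^4 - 3*c^3 + 103*c^2 - 214*c + 120) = (c - 5)*(c - 2)*(c^4 - 5*c^3 - 13*c^2 + 77*c - 60) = (c - 5)*(c - 2)*(c + 4)*(c^3 - 9*c^2 + 23*c - 15) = (c - 5)^2*(c - 2)*(c + 4)*(c^2 - 4*c + 3) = (c - 5)^2*(c - 2)*(c - 1)*(c + 4)*(c - 3)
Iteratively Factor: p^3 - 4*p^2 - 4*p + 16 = (p - 2)*(p^2 - 2*p - 8) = (p - 4)*(p - 2)*(p + 2)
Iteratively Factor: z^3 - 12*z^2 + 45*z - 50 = (z - 5)*(z^2 - 7*z + 10) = (z - 5)*(z - 2)*(z - 5)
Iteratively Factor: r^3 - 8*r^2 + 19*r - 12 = (r - 4)*(r^2 - 4*r + 3) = (r - 4)*(r - 3)*(r - 1)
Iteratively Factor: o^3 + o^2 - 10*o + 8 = (o - 1)*(o^2 + 2*o - 8) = (o - 2)*(o - 1)*(o + 4)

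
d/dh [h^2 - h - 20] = 2*h - 1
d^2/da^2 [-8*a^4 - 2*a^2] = -96*a^2 - 4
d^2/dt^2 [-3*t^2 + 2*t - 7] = -6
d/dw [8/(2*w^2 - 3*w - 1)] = 8*(3 - 4*w)/(-2*w^2 + 3*w + 1)^2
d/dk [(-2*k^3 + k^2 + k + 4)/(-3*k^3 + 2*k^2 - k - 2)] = (-k^4 + 10*k^3 + 45*k^2 - 20*k + 2)/(9*k^6 - 12*k^5 + 10*k^4 + 8*k^3 - 7*k^2 + 4*k + 4)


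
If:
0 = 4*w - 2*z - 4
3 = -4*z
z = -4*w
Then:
No Solution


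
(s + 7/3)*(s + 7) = s^2 + 28*s/3 + 49/3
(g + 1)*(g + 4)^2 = g^3 + 9*g^2 + 24*g + 16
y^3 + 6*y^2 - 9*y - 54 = (y - 3)*(y + 3)*(y + 6)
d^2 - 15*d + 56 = (d - 8)*(d - 7)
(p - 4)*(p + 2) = p^2 - 2*p - 8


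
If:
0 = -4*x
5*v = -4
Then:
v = -4/5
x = 0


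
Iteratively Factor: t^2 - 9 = (t - 3)*(t + 3)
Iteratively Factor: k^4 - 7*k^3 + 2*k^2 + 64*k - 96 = (k - 2)*(k^3 - 5*k^2 - 8*k + 48) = (k - 4)*(k - 2)*(k^2 - k - 12) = (k - 4)^2*(k - 2)*(k + 3)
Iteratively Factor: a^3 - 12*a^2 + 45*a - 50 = (a - 5)*(a^2 - 7*a + 10) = (a - 5)*(a - 2)*(a - 5)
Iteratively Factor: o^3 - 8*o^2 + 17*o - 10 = (o - 5)*(o^2 - 3*o + 2) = (o - 5)*(o - 1)*(o - 2)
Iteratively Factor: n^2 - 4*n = (n - 4)*(n)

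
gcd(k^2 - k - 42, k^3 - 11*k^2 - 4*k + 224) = k - 7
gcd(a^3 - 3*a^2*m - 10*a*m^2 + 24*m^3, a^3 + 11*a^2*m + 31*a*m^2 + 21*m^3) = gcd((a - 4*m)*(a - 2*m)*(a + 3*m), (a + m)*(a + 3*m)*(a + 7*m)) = a + 3*m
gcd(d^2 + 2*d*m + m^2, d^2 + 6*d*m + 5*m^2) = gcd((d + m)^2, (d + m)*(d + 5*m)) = d + m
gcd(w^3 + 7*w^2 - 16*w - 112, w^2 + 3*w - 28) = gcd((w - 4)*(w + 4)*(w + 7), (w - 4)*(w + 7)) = w^2 + 3*w - 28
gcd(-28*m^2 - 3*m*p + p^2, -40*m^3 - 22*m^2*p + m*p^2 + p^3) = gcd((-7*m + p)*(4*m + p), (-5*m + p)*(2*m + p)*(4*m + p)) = 4*m + p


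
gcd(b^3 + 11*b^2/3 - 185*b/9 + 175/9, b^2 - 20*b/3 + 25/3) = b - 5/3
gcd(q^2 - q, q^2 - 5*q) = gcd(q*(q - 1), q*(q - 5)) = q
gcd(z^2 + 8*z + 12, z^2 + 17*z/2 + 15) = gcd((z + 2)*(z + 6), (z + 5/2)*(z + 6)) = z + 6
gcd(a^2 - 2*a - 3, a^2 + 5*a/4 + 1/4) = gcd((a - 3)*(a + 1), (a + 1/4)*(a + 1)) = a + 1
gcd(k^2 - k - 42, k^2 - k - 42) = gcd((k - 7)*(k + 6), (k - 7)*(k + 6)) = k^2 - k - 42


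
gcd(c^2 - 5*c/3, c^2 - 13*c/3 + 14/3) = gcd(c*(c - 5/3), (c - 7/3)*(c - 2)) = 1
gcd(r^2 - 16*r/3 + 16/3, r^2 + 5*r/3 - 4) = r - 4/3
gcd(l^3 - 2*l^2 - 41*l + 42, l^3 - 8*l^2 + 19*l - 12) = l - 1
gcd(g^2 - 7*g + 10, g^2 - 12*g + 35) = g - 5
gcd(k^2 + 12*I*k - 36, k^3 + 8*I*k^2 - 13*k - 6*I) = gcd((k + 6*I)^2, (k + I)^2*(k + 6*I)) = k + 6*I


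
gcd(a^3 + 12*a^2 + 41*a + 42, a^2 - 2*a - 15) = a + 3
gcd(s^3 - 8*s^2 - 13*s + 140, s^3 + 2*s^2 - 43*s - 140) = s^2 - 3*s - 28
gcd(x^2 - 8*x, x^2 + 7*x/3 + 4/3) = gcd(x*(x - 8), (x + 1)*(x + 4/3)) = 1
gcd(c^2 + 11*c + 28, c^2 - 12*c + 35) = 1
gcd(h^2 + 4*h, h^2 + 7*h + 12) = h + 4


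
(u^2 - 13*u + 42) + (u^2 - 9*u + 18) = 2*u^2 - 22*u + 60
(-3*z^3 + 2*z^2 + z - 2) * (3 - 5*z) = 15*z^4 - 19*z^3 + z^2 + 13*z - 6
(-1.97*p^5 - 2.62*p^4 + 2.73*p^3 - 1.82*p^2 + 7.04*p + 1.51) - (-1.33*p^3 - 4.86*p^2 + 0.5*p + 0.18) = -1.97*p^5 - 2.62*p^4 + 4.06*p^3 + 3.04*p^2 + 6.54*p + 1.33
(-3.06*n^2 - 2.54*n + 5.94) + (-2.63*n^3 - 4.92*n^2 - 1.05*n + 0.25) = -2.63*n^3 - 7.98*n^2 - 3.59*n + 6.19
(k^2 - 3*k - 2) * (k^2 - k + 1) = k^4 - 4*k^3 + 2*k^2 - k - 2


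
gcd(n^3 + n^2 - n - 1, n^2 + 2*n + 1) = n^2 + 2*n + 1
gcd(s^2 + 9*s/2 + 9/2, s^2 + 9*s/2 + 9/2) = s^2 + 9*s/2 + 9/2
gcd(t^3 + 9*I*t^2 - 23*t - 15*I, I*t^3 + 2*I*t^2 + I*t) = 1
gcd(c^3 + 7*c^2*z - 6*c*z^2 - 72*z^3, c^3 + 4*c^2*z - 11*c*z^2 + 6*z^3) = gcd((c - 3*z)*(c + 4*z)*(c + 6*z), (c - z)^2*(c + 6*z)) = c + 6*z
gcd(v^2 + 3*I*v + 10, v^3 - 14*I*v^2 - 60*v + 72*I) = v - 2*I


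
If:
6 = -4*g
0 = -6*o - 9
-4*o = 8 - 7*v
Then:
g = -3/2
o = -3/2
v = 2/7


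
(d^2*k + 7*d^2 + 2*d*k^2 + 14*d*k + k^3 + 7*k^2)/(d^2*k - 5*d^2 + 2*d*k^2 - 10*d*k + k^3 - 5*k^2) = (k + 7)/(k - 5)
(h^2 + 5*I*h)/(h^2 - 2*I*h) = (h + 5*I)/(h - 2*I)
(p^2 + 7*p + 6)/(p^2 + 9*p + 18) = (p + 1)/(p + 3)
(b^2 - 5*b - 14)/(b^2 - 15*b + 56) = (b + 2)/(b - 8)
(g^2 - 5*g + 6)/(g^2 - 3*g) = (g - 2)/g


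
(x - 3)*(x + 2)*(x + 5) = x^3 + 4*x^2 - 11*x - 30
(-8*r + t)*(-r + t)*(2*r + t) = 16*r^3 - 10*r^2*t - 7*r*t^2 + t^3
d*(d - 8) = d^2 - 8*d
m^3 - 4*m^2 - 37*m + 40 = (m - 8)*(m - 1)*(m + 5)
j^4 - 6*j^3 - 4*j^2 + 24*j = j*(j - 6)*(j - 2)*(j + 2)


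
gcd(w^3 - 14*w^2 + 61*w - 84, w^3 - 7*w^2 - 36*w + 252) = w - 7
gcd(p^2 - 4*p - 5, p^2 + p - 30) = p - 5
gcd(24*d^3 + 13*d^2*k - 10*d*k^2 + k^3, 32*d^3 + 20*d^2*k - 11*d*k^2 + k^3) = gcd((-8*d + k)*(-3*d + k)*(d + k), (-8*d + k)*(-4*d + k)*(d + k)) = 8*d^2 + 7*d*k - k^2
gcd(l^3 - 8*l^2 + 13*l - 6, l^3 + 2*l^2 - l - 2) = l - 1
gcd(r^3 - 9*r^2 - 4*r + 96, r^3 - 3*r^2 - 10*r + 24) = r^2 - r - 12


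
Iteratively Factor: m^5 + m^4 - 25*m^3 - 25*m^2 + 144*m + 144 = (m + 1)*(m^4 - 25*m^2 + 144) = (m + 1)*(m + 3)*(m^3 - 3*m^2 - 16*m + 48) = (m + 1)*(m + 3)*(m + 4)*(m^2 - 7*m + 12) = (m - 4)*(m + 1)*(m + 3)*(m + 4)*(m - 3)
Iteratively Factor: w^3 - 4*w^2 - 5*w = (w - 5)*(w^2 + w) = w*(w - 5)*(w + 1)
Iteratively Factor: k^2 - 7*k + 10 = (k - 5)*(k - 2)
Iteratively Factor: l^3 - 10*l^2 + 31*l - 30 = (l - 5)*(l^2 - 5*l + 6) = (l - 5)*(l - 3)*(l - 2)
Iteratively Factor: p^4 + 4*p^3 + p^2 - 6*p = (p + 2)*(p^3 + 2*p^2 - 3*p) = (p - 1)*(p + 2)*(p^2 + 3*p) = (p - 1)*(p + 2)*(p + 3)*(p)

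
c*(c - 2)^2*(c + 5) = c^4 + c^3 - 16*c^2 + 20*c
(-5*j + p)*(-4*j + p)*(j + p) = 20*j^3 + 11*j^2*p - 8*j*p^2 + p^3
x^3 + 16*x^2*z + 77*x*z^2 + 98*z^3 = (x + 2*z)*(x + 7*z)^2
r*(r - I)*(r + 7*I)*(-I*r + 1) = -I*r^4 + 7*r^3 - I*r^2 + 7*r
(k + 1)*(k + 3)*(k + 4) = k^3 + 8*k^2 + 19*k + 12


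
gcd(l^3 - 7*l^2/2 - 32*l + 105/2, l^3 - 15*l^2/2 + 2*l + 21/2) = l^2 - 17*l/2 + 21/2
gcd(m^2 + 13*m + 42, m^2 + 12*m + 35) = m + 7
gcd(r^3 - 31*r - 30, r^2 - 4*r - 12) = r - 6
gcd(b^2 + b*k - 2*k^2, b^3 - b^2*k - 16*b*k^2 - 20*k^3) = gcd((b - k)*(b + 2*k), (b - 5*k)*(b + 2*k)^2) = b + 2*k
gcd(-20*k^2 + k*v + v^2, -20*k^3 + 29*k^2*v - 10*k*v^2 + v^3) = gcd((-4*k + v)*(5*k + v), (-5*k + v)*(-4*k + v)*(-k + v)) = -4*k + v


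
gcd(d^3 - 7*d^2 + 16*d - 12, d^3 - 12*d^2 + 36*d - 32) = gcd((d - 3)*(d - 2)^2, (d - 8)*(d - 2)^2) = d^2 - 4*d + 4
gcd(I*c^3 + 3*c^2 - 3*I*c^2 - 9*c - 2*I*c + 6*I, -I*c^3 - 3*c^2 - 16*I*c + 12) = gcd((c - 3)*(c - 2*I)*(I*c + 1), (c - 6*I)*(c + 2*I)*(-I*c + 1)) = 1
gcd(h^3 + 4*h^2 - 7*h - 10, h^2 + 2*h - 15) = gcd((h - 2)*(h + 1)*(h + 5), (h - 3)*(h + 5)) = h + 5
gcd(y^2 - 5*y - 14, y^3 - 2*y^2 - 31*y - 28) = y - 7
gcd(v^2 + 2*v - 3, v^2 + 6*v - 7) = v - 1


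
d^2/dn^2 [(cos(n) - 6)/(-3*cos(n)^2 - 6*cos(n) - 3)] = (47*cos(n)/4 - 14*cos(2*n) + cos(3*n)/4 + 26)/(3*(cos(n) + 1)^4)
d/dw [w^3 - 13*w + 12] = 3*w^2 - 13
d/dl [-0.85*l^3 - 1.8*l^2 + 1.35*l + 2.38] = -2.55*l^2 - 3.6*l + 1.35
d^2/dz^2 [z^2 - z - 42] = 2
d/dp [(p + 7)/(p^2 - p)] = (-p^2 - 14*p + 7)/(p^2*(p^2 - 2*p + 1))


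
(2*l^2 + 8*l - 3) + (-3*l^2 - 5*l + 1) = -l^2 + 3*l - 2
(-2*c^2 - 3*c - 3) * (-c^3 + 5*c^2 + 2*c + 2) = 2*c^5 - 7*c^4 - 16*c^3 - 25*c^2 - 12*c - 6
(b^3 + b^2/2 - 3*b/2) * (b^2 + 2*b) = b^5 + 5*b^4/2 - b^3/2 - 3*b^2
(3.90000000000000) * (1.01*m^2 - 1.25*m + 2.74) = 3.939*m^2 - 4.875*m + 10.686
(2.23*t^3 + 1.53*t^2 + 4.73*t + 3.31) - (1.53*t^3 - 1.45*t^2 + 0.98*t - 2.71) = 0.7*t^3 + 2.98*t^2 + 3.75*t + 6.02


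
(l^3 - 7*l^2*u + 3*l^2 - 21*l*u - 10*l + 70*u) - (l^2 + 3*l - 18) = l^3 - 7*l^2*u + 2*l^2 - 21*l*u - 13*l + 70*u + 18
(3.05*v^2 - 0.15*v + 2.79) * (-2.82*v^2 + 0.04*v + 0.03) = -8.601*v^4 + 0.545*v^3 - 7.7823*v^2 + 0.1071*v + 0.0837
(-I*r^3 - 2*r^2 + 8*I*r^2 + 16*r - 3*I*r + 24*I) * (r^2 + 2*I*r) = -I*r^5 + 8*I*r^4 - 7*I*r^3 + 6*r^2 + 56*I*r^2 - 48*r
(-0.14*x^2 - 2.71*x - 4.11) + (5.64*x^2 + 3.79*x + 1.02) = 5.5*x^2 + 1.08*x - 3.09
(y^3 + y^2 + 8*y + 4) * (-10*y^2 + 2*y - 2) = -10*y^5 - 8*y^4 - 80*y^3 - 26*y^2 - 8*y - 8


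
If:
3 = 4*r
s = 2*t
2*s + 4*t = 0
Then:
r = 3/4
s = 0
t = 0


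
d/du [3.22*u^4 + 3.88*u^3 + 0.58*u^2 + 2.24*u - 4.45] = 12.88*u^3 + 11.64*u^2 + 1.16*u + 2.24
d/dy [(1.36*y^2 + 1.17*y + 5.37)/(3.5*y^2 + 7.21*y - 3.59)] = (5.7106*y^2 - 47.3548*y - 42.918)/(12.25*y^4 + 50.47*y^3 + 26.8541*y^2 - 51.7678*y + 12.8881)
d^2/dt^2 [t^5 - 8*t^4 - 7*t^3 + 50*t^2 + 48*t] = 20*t^3 - 96*t^2 - 42*t + 100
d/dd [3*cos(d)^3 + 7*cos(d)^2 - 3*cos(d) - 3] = (-9*cos(d)^2 - 14*cos(d) + 3)*sin(d)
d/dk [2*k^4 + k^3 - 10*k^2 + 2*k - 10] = 8*k^3 + 3*k^2 - 20*k + 2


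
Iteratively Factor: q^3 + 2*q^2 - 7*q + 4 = (q - 1)*(q^2 + 3*q - 4) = (q - 1)^2*(q + 4)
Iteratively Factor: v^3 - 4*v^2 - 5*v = (v - 5)*(v^2 + v) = (v - 5)*(v + 1)*(v)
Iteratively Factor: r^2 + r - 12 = (r + 4)*(r - 3)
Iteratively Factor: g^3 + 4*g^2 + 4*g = (g + 2)*(g^2 + 2*g) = (g + 2)^2*(g)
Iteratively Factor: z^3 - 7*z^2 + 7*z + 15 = (z - 5)*(z^2 - 2*z - 3) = (z - 5)*(z - 3)*(z + 1)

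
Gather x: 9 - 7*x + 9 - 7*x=18 - 14*x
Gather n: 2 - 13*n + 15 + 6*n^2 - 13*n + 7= 6*n^2 - 26*n + 24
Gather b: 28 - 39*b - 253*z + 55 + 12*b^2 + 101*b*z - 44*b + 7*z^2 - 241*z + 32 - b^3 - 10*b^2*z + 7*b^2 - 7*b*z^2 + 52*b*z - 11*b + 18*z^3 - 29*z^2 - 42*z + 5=-b^3 + b^2*(19 - 10*z) + b*(-7*z^2 + 153*z - 94) + 18*z^3 - 22*z^2 - 536*z + 120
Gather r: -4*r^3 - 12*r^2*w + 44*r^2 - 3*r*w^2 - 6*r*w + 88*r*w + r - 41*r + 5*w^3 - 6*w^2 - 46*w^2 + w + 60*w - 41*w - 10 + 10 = -4*r^3 + r^2*(44 - 12*w) + r*(-3*w^2 + 82*w - 40) + 5*w^3 - 52*w^2 + 20*w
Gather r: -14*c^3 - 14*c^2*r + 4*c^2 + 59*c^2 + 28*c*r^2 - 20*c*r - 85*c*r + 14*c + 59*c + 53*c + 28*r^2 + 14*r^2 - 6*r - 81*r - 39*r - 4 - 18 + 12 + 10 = -14*c^3 + 63*c^2 + 126*c + r^2*(28*c + 42) + r*(-14*c^2 - 105*c - 126)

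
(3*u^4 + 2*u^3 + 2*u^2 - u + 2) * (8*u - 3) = 24*u^5 + 7*u^4 + 10*u^3 - 14*u^2 + 19*u - 6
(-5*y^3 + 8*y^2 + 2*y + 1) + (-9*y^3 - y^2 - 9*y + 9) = -14*y^3 + 7*y^2 - 7*y + 10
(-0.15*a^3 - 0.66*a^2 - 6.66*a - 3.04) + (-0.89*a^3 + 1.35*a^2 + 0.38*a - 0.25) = -1.04*a^3 + 0.69*a^2 - 6.28*a - 3.29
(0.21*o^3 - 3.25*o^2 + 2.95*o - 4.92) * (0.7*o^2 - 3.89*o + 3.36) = 0.147*o^5 - 3.0919*o^4 + 15.4131*o^3 - 25.8395*o^2 + 29.0508*o - 16.5312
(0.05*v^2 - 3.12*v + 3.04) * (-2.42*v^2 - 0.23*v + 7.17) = -0.121*v^4 + 7.5389*v^3 - 6.2807*v^2 - 23.0696*v + 21.7968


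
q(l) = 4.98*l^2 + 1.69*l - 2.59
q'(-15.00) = -147.71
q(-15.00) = 1092.56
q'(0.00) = 1.69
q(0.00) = -2.59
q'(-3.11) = -29.29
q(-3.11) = 40.32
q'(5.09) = 52.39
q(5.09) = 135.03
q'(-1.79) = -16.14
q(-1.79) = 10.34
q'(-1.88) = -17.03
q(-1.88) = 11.83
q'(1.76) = 19.22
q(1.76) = 15.81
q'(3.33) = 34.86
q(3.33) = 58.26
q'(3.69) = 38.44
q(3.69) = 71.45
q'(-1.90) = -17.23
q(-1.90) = 12.18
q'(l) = 9.96*l + 1.69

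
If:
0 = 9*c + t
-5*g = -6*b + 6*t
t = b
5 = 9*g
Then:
No Solution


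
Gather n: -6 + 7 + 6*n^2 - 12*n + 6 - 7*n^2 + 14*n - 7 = -n^2 + 2*n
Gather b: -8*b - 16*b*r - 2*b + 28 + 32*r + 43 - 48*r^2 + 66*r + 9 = b*(-16*r - 10) - 48*r^2 + 98*r + 80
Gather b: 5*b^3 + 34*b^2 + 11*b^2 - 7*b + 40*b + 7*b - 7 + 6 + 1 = 5*b^3 + 45*b^2 + 40*b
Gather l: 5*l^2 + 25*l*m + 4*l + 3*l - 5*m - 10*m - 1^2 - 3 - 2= 5*l^2 + l*(25*m + 7) - 15*m - 6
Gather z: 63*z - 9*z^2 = -9*z^2 + 63*z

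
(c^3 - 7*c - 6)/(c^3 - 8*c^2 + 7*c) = (c^3 - 7*c - 6)/(c*(c^2 - 8*c + 7))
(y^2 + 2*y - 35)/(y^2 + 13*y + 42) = (y - 5)/(y + 6)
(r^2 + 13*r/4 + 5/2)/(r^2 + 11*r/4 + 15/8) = 2*(r + 2)/(2*r + 3)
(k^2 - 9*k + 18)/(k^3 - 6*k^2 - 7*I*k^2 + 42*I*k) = (k - 3)/(k*(k - 7*I))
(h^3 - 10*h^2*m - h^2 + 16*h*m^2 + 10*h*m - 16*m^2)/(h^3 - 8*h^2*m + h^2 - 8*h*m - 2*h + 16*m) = (h - 2*m)/(h + 2)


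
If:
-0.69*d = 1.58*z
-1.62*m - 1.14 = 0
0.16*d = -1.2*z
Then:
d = 0.00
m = -0.70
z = 0.00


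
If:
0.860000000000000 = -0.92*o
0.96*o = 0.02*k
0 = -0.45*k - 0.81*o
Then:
No Solution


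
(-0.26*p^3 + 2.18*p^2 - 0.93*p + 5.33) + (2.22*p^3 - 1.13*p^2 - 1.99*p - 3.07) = 1.96*p^3 + 1.05*p^2 - 2.92*p + 2.26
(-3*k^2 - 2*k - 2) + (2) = -3*k^2 - 2*k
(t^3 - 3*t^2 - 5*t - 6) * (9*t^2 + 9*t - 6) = 9*t^5 - 18*t^4 - 78*t^3 - 81*t^2 - 24*t + 36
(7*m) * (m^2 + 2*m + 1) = 7*m^3 + 14*m^2 + 7*m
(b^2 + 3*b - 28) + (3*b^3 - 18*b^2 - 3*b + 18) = 3*b^3 - 17*b^2 - 10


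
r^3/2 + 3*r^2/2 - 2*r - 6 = (r/2 + 1)*(r - 2)*(r + 3)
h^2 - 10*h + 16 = (h - 8)*(h - 2)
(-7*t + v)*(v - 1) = -7*t*v + 7*t + v^2 - v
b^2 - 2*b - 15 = (b - 5)*(b + 3)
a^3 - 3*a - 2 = (a - 2)*(a + 1)^2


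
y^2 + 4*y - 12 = (y - 2)*(y + 6)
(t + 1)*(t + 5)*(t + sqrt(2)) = t^3 + sqrt(2)*t^2 + 6*t^2 + 5*t + 6*sqrt(2)*t + 5*sqrt(2)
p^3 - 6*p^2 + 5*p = p*(p - 5)*(p - 1)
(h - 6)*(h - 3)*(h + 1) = h^3 - 8*h^2 + 9*h + 18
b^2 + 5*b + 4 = (b + 1)*(b + 4)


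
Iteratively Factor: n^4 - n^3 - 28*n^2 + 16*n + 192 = (n - 4)*(n^3 + 3*n^2 - 16*n - 48) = (n - 4)^2*(n^2 + 7*n + 12) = (n - 4)^2*(n + 4)*(n + 3)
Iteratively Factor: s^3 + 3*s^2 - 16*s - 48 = (s + 3)*(s^2 - 16) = (s - 4)*(s + 3)*(s + 4)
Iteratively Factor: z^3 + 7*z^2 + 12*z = (z)*(z^2 + 7*z + 12) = z*(z + 4)*(z + 3)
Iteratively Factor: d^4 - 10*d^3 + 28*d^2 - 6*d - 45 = (d - 3)*(d^3 - 7*d^2 + 7*d + 15) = (d - 3)*(d + 1)*(d^2 - 8*d + 15) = (d - 3)^2*(d + 1)*(d - 5)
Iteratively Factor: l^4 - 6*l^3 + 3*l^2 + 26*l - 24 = (l - 4)*(l^3 - 2*l^2 - 5*l + 6) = (l - 4)*(l - 3)*(l^2 + l - 2) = (l - 4)*(l - 3)*(l + 2)*(l - 1)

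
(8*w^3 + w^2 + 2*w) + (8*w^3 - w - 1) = 16*w^3 + w^2 + w - 1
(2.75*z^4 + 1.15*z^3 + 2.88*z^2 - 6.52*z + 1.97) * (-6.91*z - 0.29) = -19.0025*z^5 - 8.744*z^4 - 20.2343*z^3 + 44.218*z^2 - 11.7219*z - 0.5713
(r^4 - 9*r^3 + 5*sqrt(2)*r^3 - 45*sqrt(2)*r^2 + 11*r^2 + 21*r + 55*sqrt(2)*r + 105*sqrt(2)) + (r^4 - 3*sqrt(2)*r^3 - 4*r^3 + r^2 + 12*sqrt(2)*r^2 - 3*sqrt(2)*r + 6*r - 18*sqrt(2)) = 2*r^4 - 13*r^3 + 2*sqrt(2)*r^3 - 33*sqrt(2)*r^2 + 12*r^2 + 27*r + 52*sqrt(2)*r + 87*sqrt(2)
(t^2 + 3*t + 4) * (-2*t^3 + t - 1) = -2*t^5 - 6*t^4 - 7*t^3 + 2*t^2 + t - 4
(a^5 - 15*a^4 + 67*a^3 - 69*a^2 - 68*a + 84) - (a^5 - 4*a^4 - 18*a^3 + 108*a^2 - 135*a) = -11*a^4 + 85*a^3 - 177*a^2 + 67*a + 84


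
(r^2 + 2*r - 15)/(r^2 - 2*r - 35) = (r - 3)/(r - 7)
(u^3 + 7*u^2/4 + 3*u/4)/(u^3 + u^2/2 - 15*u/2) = (4*u^2 + 7*u + 3)/(2*(2*u^2 + u - 15))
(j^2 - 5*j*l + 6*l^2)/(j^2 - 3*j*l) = (j - 2*l)/j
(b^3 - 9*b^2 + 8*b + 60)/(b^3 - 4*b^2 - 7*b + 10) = (b - 6)/(b - 1)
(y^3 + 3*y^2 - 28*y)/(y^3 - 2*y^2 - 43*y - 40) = y*(-y^2 - 3*y + 28)/(-y^3 + 2*y^2 + 43*y + 40)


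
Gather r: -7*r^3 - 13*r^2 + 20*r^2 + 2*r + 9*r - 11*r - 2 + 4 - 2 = -7*r^3 + 7*r^2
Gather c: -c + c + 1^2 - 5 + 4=0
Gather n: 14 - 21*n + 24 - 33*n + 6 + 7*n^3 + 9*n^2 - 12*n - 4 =7*n^3 + 9*n^2 - 66*n + 40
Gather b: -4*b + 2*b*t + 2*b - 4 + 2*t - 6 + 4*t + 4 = b*(2*t - 2) + 6*t - 6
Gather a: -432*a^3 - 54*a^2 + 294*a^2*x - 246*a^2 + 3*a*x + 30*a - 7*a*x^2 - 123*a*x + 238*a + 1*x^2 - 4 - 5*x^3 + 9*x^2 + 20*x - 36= -432*a^3 + a^2*(294*x - 300) + a*(-7*x^2 - 120*x + 268) - 5*x^3 + 10*x^2 + 20*x - 40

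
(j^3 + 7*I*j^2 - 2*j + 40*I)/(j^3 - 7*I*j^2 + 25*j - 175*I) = (j^2 + 2*I*j + 8)/(j^2 - 12*I*j - 35)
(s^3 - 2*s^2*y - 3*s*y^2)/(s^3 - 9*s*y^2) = (s + y)/(s + 3*y)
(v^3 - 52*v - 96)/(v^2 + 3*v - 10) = (v^3 - 52*v - 96)/(v^2 + 3*v - 10)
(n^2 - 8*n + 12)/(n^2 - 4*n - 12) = (n - 2)/(n + 2)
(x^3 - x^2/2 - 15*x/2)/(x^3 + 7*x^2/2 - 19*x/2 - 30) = x/(x + 4)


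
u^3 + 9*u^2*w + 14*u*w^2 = u*(u + 2*w)*(u + 7*w)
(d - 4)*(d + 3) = d^2 - d - 12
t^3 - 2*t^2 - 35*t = t*(t - 7)*(t + 5)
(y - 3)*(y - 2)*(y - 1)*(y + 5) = y^4 - y^3 - 19*y^2 + 49*y - 30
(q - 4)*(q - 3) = q^2 - 7*q + 12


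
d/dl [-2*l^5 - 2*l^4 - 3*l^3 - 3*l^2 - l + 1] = -10*l^4 - 8*l^3 - 9*l^2 - 6*l - 1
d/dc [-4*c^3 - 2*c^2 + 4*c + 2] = -12*c^2 - 4*c + 4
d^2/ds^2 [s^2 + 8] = 2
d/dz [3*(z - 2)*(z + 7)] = 6*z + 15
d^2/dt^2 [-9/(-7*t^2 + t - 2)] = 18*(-49*t^2 + 7*t + (14*t - 1)^2 - 14)/(7*t^2 - t + 2)^3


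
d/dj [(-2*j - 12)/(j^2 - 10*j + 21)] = 2*(-j^2 + 10*j + 2*(j - 5)*(j + 6) - 21)/(j^2 - 10*j + 21)^2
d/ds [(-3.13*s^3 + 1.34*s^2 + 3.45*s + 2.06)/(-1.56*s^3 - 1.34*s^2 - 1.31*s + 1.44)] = (1.77635683940025e-15*s^5 + 6.2846*s^4 + 18.9646*s^3 - 1.0132*s^2 + 9.38*s + 7.6666)/(2.4336*s^6 + 4.1808*s^5 + 5.8828*s^4 - 0.982*s^3 - 2.1431*s^2 - 3.7728*s + 2.0736)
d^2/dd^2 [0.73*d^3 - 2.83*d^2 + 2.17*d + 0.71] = 4.38*d - 5.66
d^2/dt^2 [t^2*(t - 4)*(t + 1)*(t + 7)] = 20*t^3 + 48*t^2 - 150*t - 56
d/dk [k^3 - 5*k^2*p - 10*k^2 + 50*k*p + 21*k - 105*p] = 3*k^2 - 10*k*p - 20*k + 50*p + 21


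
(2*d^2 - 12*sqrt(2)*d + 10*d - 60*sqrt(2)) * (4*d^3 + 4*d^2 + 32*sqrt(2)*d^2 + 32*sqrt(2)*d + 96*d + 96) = 8*d^5 + 16*sqrt(2)*d^4 + 48*d^4 - 536*d^3 + 96*sqrt(2)*d^3 - 3456*d^2 - 1072*sqrt(2)*d^2 - 6912*sqrt(2)*d - 2880*d - 5760*sqrt(2)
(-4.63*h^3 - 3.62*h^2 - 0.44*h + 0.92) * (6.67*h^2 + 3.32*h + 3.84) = -30.8821*h^5 - 39.517*h^4 - 32.7324*h^3 - 9.2252*h^2 + 1.3648*h + 3.5328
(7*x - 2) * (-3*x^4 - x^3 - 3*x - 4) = -21*x^5 - x^4 + 2*x^3 - 21*x^2 - 22*x + 8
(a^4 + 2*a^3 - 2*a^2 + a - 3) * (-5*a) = -5*a^5 - 10*a^4 + 10*a^3 - 5*a^2 + 15*a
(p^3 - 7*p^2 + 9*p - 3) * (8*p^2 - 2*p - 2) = 8*p^5 - 58*p^4 + 84*p^3 - 28*p^2 - 12*p + 6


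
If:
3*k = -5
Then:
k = -5/3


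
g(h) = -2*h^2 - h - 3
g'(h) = -4*h - 1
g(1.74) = -10.80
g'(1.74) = -7.96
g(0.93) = -5.66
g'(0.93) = -4.72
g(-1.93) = -8.52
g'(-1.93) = 6.72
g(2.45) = -17.46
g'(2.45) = -10.80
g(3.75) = -34.88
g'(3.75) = -16.00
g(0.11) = -3.13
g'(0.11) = -1.44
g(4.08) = -40.37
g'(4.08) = -17.32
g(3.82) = -36.00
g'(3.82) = -16.28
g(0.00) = -3.00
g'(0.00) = -1.00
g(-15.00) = -438.00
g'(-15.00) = 59.00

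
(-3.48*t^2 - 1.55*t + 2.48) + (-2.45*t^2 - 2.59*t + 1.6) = -5.93*t^2 - 4.14*t + 4.08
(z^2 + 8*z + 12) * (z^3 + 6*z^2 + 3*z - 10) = z^5 + 14*z^4 + 63*z^3 + 86*z^2 - 44*z - 120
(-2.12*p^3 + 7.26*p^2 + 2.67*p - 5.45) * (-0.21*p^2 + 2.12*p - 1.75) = 0.4452*p^5 - 6.019*p^4 + 18.5405*p^3 - 5.9001*p^2 - 16.2265*p + 9.5375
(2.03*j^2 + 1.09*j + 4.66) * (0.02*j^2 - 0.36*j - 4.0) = 0.0406*j^4 - 0.709*j^3 - 8.4192*j^2 - 6.0376*j - 18.64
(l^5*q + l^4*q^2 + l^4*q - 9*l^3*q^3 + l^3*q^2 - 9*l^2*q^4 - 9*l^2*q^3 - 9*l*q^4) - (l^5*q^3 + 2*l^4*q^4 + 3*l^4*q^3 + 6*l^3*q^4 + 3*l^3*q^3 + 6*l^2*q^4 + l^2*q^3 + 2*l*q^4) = -l^5*q^3 + l^5*q - 2*l^4*q^4 - 3*l^4*q^3 + l^4*q^2 + l^4*q - 6*l^3*q^4 - 12*l^3*q^3 + l^3*q^2 - 15*l^2*q^4 - 10*l^2*q^3 - 11*l*q^4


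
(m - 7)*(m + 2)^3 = m^4 - m^3 - 30*m^2 - 76*m - 56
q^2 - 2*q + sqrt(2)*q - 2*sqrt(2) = (q - 2)*(q + sqrt(2))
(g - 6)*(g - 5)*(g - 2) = g^3 - 13*g^2 + 52*g - 60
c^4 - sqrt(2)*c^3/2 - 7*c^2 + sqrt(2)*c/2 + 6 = (c - 1)*(c + 1)*(c - 2*sqrt(2))*(c + 3*sqrt(2)/2)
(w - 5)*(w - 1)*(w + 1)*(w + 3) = w^4 - 2*w^3 - 16*w^2 + 2*w + 15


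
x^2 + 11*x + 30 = (x + 5)*(x + 6)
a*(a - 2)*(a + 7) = a^3 + 5*a^2 - 14*a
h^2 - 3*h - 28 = (h - 7)*(h + 4)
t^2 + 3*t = t*(t + 3)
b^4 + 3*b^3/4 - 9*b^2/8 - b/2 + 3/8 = (b - 3/4)*(b - 1/2)*(b + 1)^2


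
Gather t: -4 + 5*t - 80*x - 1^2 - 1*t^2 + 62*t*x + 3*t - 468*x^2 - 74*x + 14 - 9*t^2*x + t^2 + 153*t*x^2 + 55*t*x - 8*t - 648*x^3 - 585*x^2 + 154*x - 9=-9*t^2*x + t*(153*x^2 + 117*x) - 648*x^3 - 1053*x^2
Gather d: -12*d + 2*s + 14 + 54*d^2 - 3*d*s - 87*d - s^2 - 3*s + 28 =54*d^2 + d*(-3*s - 99) - s^2 - s + 42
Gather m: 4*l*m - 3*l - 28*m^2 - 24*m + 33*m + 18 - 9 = -3*l - 28*m^2 + m*(4*l + 9) + 9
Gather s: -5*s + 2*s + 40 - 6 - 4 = 30 - 3*s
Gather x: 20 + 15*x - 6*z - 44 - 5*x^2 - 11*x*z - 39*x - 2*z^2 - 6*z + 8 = -5*x^2 + x*(-11*z - 24) - 2*z^2 - 12*z - 16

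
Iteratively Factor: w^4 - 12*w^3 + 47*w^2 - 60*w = (w - 4)*(w^3 - 8*w^2 + 15*w) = (w - 4)*(w - 3)*(w^2 - 5*w) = w*(w - 4)*(w - 3)*(w - 5)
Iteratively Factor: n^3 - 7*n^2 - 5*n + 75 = (n - 5)*(n^2 - 2*n - 15) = (n - 5)^2*(n + 3)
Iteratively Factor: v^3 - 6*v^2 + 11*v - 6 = (v - 3)*(v^2 - 3*v + 2) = (v - 3)*(v - 1)*(v - 2)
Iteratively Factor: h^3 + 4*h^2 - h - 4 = (h + 4)*(h^2 - 1) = (h + 1)*(h + 4)*(h - 1)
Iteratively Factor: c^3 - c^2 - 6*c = (c)*(c^2 - c - 6) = c*(c + 2)*(c - 3)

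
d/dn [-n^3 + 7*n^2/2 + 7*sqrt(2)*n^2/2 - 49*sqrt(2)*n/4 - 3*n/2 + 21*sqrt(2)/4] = -3*n^2 + 7*n + 7*sqrt(2)*n - 49*sqrt(2)/4 - 3/2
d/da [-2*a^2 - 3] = -4*a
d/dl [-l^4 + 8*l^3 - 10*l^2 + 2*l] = -4*l^3 + 24*l^2 - 20*l + 2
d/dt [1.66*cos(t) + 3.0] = -1.66*sin(t)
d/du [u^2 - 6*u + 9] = 2*u - 6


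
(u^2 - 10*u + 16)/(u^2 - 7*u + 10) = (u - 8)/(u - 5)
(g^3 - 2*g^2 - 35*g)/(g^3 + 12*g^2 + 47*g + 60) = g*(g - 7)/(g^2 + 7*g + 12)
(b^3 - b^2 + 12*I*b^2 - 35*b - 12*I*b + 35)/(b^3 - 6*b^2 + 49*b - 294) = (b^2 + b*(-1 + 5*I) - 5*I)/(b^2 - b*(6 + 7*I) + 42*I)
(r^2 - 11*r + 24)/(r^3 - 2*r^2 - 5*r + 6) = (r - 8)/(r^2 + r - 2)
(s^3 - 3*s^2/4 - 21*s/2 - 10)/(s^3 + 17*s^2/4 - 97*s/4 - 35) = (s + 2)/(s + 7)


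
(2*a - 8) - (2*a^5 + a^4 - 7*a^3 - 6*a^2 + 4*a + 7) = -2*a^5 - a^4 + 7*a^3 + 6*a^2 - 2*a - 15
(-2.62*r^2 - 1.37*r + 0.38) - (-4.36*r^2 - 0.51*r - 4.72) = 1.74*r^2 - 0.86*r + 5.1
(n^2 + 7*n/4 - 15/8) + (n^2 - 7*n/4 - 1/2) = 2*n^2 - 19/8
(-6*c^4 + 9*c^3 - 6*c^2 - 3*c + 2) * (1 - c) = 6*c^5 - 15*c^4 + 15*c^3 - 3*c^2 - 5*c + 2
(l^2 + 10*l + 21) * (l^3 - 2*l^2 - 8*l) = l^5 + 8*l^4 - 7*l^3 - 122*l^2 - 168*l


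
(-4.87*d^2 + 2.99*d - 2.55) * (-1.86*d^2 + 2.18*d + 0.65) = 9.0582*d^4 - 16.178*d^3 + 8.0957*d^2 - 3.6155*d - 1.6575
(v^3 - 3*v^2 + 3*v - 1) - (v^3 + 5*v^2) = -8*v^2 + 3*v - 1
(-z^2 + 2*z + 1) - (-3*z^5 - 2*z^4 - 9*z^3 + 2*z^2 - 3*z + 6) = 3*z^5 + 2*z^4 + 9*z^3 - 3*z^2 + 5*z - 5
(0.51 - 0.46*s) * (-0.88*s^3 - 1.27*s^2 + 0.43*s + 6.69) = 0.4048*s^4 + 0.1354*s^3 - 0.8455*s^2 - 2.8581*s + 3.4119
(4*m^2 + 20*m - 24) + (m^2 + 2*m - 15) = 5*m^2 + 22*m - 39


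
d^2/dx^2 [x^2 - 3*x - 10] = 2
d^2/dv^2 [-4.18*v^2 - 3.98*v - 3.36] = -8.36000000000000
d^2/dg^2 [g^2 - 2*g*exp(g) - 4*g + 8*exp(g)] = -2*g*exp(g) + 4*exp(g) + 2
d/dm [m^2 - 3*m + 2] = 2*m - 3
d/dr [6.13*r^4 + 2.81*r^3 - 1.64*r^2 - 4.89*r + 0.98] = 24.52*r^3 + 8.43*r^2 - 3.28*r - 4.89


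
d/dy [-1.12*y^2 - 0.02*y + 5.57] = -2.24*y - 0.02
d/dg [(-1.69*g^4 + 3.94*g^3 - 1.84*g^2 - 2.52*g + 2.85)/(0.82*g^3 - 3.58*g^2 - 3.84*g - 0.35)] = (-1.3858*g^6 + 12.1004*g^5 + 6.87239999999999*g^4 - 23.7604*g^3 - 13.104*g^2 + 21.694*g + 11.826)/(0.6724*g^6 - 5.8712*g^5 + 6.5188*g^4 + 26.9204*g^3 + 17.2516*g^2 + 2.688*g + 0.1225)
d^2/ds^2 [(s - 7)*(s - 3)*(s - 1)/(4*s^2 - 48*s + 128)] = (11*s^3 - 159*s^2 + 852*s - 1712)/(2*(s^6 - 36*s^5 + 528*s^4 - 4032*s^3 + 16896*s^2 - 36864*s + 32768))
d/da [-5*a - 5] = -5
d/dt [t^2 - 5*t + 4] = 2*t - 5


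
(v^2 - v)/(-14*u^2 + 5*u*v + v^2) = v*(v - 1)/(-14*u^2 + 5*u*v + v^2)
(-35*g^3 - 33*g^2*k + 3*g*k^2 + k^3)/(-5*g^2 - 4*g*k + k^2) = 7*g + k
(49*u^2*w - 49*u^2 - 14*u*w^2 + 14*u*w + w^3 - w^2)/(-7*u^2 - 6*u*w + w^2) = (-7*u*w + 7*u + w^2 - w)/(u + w)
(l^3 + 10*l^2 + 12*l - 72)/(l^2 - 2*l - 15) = (-l^3 - 10*l^2 - 12*l + 72)/(-l^2 + 2*l + 15)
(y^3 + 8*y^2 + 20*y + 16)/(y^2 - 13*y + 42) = (y^3 + 8*y^2 + 20*y + 16)/(y^2 - 13*y + 42)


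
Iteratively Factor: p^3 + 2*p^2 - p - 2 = (p - 1)*(p^2 + 3*p + 2) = (p - 1)*(p + 1)*(p + 2)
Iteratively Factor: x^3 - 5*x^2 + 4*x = (x - 1)*(x^2 - 4*x) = (x - 4)*(x - 1)*(x)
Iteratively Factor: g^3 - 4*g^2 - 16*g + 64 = (g + 4)*(g^2 - 8*g + 16) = (g - 4)*(g + 4)*(g - 4)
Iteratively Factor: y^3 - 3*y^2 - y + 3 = (y + 1)*(y^2 - 4*y + 3) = (y - 3)*(y + 1)*(y - 1)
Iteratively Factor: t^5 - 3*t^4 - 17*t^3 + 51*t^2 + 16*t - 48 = (t - 1)*(t^4 - 2*t^3 - 19*t^2 + 32*t + 48) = (t - 4)*(t - 1)*(t^3 + 2*t^2 - 11*t - 12) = (t - 4)*(t - 1)*(t + 4)*(t^2 - 2*t - 3) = (t - 4)*(t - 1)*(t + 1)*(t + 4)*(t - 3)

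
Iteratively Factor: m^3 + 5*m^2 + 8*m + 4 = (m + 1)*(m^2 + 4*m + 4) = (m + 1)*(m + 2)*(m + 2)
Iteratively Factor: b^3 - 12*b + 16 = (b - 2)*(b^2 + 2*b - 8) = (b - 2)^2*(b + 4)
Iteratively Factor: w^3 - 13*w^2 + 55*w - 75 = (w - 5)*(w^2 - 8*w + 15) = (w - 5)^2*(w - 3)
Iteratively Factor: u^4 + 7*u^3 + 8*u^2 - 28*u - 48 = (u + 3)*(u^3 + 4*u^2 - 4*u - 16) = (u - 2)*(u + 3)*(u^2 + 6*u + 8) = (u - 2)*(u + 2)*(u + 3)*(u + 4)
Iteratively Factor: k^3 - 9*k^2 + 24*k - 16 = (k - 1)*(k^2 - 8*k + 16) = (k - 4)*(k - 1)*(k - 4)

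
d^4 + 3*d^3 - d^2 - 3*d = d*(d - 1)*(d + 1)*(d + 3)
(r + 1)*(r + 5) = r^2 + 6*r + 5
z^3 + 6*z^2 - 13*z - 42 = (z - 3)*(z + 2)*(z + 7)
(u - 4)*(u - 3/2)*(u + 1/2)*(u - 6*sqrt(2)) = u^4 - 6*sqrt(2)*u^3 - 5*u^3 + 13*u^2/4 + 30*sqrt(2)*u^2 - 39*sqrt(2)*u/2 + 3*u - 18*sqrt(2)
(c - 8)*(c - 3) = c^2 - 11*c + 24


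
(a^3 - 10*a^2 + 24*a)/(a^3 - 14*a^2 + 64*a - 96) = a/(a - 4)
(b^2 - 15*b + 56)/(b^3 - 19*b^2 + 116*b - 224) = 1/(b - 4)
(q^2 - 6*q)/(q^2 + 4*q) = (q - 6)/(q + 4)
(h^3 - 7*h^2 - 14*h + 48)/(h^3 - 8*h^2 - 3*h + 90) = (h^2 - 10*h + 16)/(h^2 - 11*h + 30)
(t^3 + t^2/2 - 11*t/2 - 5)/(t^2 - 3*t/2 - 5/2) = t + 2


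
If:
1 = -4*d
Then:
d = -1/4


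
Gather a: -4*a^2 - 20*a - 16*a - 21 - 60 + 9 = -4*a^2 - 36*a - 72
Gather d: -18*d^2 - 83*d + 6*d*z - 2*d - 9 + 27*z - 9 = -18*d^2 + d*(6*z - 85) + 27*z - 18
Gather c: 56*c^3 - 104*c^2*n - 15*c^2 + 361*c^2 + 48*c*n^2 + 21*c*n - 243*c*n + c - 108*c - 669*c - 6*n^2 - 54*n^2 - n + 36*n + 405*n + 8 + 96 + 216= 56*c^3 + c^2*(346 - 104*n) + c*(48*n^2 - 222*n - 776) - 60*n^2 + 440*n + 320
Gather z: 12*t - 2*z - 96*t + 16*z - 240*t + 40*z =-324*t + 54*z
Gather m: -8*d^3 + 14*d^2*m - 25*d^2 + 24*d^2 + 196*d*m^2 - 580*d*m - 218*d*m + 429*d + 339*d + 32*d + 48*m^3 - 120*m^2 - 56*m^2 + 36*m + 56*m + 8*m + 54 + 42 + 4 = -8*d^3 - d^2 + 800*d + 48*m^3 + m^2*(196*d - 176) + m*(14*d^2 - 798*d + 100) + 100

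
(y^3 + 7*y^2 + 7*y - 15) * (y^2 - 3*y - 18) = y^5 + 4*y^4 - 32*y^3 - 162*y^2 - 81*y + 270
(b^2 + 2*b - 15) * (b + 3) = b^3 + 5*b^2 - 9*b - 45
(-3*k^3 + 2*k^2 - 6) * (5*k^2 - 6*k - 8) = -15*k^5 + 28*k^4 + 12*k^3 - 46*k^2 + 36*k + 48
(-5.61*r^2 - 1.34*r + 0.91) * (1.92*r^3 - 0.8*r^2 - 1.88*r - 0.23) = -10.7712*r^5 + 1.9152*r^4 + 13.366*r^3 + 3.0815*r^2 - 1.4026*r - 0.2093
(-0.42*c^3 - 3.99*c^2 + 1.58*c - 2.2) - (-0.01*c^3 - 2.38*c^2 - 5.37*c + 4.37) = -0.41*c^3 - 1.61*c^2 + 6.95*c - 6.57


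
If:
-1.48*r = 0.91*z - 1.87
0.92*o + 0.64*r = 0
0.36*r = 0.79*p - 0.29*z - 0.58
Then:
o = 0.427732079905993*z - 0.878965922444183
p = 0.0868970236058844*z + 1.3099555251454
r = 1.26351351351351 - 0.614864864864865*z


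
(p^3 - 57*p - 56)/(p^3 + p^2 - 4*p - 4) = (p^2 - p - 56)/(p^2 - 4)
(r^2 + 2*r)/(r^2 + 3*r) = (r + 2)/(r + 3)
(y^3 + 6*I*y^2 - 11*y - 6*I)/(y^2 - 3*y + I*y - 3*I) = (y^2 + 5*I*y - 6)/(y - 3)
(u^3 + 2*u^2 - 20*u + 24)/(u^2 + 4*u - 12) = u - 2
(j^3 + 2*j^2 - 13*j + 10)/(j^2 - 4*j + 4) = (j^2 + 4*j - 5)/(j - 2)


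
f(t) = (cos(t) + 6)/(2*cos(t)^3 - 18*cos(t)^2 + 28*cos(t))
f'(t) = (cos(t) + 6)*(6*sin(t)*cos(t)^2 - 36*sin(t)*cos(t) + 28*sin(t))/(2*cos(t)^3 - 18*cos(t)^2 + 28*cos(t))^2 - sin(t)/(2*cos(t)^3 - 18*cos(t)^2 + 28*cos(t)) = (-213*cos(t) + 9*cos(2*t) + cos(3*t) + 177)*sin(t)/(4*(cos(t) - 7)^2*(cos(t) - 2)^2*cos(t)^2)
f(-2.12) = -0.28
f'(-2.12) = -0.62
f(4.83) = 2.01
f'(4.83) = -15.35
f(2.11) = -0.28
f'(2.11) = 0.65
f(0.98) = 0.63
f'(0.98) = 0.42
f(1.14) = 0.74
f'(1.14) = 0.98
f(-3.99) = -0.20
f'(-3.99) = 0.33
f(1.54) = 7.14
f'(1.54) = 225.81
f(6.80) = 0.57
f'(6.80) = -0.01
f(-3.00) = -0.11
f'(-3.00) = -0.02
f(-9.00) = -0.12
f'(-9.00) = -0.09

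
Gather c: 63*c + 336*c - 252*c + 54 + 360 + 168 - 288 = 147*c + 294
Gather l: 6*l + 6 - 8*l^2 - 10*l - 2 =-8*l^2 - 4*l + 4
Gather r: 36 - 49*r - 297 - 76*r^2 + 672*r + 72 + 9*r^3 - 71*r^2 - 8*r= 9*r^3 - 147*r^2 + 615*r - 189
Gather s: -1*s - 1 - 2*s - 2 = -3*s - 3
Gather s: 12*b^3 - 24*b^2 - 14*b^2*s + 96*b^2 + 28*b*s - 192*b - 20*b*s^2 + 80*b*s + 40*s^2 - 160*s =12*b^3 + 72*b^2 - 192*b + s^2*(40 - 20*b) + s*(-14*b^2 + 108*b - 160)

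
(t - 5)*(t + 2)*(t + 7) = t^3 + 4*t^2 - 31*t - 70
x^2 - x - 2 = (x - 2)*(x + 1)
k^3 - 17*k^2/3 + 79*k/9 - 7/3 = (k - 3)*(k - 7/3)*(k - 1/3)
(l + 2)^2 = l^2 + 4*l + 4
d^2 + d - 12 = (d - 3)*(d + 4)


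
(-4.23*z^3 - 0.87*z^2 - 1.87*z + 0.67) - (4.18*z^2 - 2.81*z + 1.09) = -4.23*z^3 - 5.05*z^2 + 0.94*z - 0.42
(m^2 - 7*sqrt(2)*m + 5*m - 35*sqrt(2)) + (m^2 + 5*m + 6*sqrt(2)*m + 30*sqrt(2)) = 2*m^2 - sqrt(2)*m + 10*m - 5*sqrt(2)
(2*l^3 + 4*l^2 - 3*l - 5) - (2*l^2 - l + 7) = 2*l^3 + 2*l^2 - 2*l - 12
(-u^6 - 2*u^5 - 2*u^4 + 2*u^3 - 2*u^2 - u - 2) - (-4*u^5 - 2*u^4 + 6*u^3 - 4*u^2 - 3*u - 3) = -u^6 + 2*u^5 - 4*u^3 + 2*u^2 + 2*u + 1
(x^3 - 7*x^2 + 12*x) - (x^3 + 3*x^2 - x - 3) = -10*x^2 + 13*x + 3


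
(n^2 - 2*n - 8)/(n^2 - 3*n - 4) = (n + 2)/(n + 1)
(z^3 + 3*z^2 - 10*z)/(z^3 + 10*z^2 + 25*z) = (z - 2)/(z + 5)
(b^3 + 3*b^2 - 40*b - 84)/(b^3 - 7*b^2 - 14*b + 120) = (b^2 + 9*b + 14)/(b^2 - b - 20)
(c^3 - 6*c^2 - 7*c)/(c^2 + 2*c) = (c^2 - 6*c - 7)/(c + 2)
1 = 1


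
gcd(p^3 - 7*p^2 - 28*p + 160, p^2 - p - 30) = p + 5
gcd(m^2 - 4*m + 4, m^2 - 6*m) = 1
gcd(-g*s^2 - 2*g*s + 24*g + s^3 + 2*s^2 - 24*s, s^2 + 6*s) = s + 6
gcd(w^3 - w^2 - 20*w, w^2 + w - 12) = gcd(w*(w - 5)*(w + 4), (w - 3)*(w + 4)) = w + 4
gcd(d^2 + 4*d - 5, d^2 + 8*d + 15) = d + 5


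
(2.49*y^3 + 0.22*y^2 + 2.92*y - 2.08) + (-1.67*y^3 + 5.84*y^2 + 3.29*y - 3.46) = 0.82*y^3 + 6.06*y^2 + 6.21*y - 5.54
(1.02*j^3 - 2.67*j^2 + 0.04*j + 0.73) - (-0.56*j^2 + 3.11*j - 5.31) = 1.02*j^3 - 2.11*j^2 - 3.07*j + 6.04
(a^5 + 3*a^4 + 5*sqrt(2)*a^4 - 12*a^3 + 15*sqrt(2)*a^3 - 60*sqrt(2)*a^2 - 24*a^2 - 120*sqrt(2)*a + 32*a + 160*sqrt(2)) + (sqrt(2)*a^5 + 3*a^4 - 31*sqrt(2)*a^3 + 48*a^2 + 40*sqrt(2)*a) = a^5 + sqrt(2)*a^5 + 6*a^4 + 5*sqrt(2)*a^4 - 16*sqrt(2)*a^3 - 12*a^3 - 60*sqrt(2)*a^2 + 24*a^2 - 80*sqrt(2)*a + 32*a + 160*sqrt(2)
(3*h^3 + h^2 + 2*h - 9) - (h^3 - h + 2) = 2*h^3 + h^2 + 3*h - 11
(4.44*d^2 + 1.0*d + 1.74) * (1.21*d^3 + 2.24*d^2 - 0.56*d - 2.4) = 5.3724*d^5 + 11.1556*d^4 + 1.859*d^3 - 7.3184*d^2 - 3.3744*d - 4.176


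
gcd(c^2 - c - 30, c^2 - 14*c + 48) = c - 6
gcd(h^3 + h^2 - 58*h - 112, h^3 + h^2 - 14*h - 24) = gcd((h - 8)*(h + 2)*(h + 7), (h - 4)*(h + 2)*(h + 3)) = h + 2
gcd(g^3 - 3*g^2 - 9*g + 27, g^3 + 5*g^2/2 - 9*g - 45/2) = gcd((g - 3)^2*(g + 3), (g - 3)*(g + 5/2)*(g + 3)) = g^2 - 9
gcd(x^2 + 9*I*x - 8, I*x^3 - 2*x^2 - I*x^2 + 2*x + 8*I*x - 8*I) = 1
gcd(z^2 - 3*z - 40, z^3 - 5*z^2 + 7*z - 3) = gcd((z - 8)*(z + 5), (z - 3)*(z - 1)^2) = 1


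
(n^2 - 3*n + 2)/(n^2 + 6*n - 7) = (n - 2)/(n + 7)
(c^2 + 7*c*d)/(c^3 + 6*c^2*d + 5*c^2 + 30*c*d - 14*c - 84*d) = c*(c + 7*d)/(c^3 + 6*c^2*d + 5*c^2 + 30*c*d - 14*c - 84*d)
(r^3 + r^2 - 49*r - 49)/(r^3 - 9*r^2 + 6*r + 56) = (r^2 + 8*r + 7)/(r^2 - 2*r - 8)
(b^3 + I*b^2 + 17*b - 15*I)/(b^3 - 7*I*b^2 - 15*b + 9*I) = (b + 5*I)/(b - 3*I)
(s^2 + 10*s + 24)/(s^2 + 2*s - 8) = (s + 6)/(s - 2)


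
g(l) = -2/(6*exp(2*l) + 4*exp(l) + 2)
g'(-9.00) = 0.00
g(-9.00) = -1.00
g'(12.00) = 0.00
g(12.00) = 0.00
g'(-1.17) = 0.33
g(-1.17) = -0.52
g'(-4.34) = 0.03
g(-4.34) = -0.97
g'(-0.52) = 0.31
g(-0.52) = -0.31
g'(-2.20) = 0.19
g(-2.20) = -0.79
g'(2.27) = 0.01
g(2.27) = -0.00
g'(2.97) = 0.00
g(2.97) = -0.00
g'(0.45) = 0.13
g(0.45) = -0.09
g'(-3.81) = 0.04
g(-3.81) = -0.96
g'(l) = -2*(-12*exp(2*l) - 4*exp(l))/(6*exp(2*l) + 4*exp(l) + 2)^2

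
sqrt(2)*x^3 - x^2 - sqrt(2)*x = x*(x - sqrt(2))*(sqrt(2)*x + 1)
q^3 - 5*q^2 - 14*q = q*(q - 7)*(q + 2)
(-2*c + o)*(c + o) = -2*c^2 - c*o + o^2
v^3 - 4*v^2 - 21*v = v*(v - 7)*(v + 3)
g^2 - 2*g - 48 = (g - 8)*(g + 6)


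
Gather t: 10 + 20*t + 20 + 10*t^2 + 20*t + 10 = 10*t^2 + 40*t + 40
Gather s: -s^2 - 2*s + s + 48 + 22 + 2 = -s^2 - s + 72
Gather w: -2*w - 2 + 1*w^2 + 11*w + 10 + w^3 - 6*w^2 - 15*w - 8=w^3 - 5*w^2 - 6*w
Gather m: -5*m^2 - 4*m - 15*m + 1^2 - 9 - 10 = -5*m^2 - 19*m - 18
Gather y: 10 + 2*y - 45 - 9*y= -7*y - 35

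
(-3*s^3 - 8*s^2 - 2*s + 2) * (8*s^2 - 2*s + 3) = -24*s^5 - 58*s^4 - 9*s^3 - 4*s^2 - 10*s + 6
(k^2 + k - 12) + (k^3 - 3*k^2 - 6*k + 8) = k^3 - 2*k^2 - 5*k - 4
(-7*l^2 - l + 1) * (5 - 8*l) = 56*l^3 - 27*l^2 - 13*l + 5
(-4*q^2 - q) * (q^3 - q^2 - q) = -4*q^5 + 3*q^4 + 5*q^3 + q^2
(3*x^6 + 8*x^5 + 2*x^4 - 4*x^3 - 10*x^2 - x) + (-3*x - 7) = 3*x^6 + 8*x^5 + 2*x^4 - 4*x^3 - 10*x^2 - 4*x - 7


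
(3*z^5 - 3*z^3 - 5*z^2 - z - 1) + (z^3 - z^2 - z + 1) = 3*z^5 - 2*z^3 - 6*z^2 - 2*z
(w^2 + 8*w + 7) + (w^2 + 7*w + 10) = 2*w^2 + 15*w + 17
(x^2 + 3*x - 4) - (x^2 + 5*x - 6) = 2 - 2*x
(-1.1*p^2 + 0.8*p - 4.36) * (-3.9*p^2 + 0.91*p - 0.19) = 4.29*p^4 - 4.121*p^3 + 17.941*p^2 - 4.1196*p + 0.8284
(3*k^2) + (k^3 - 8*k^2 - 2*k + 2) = k^3 - 5*k^2 - 2*k + 2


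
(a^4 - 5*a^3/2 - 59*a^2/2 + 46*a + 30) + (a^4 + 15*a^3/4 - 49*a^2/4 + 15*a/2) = 2*a^4 + 5*a^3/4 - 167*a^2/4 + 107*a/2 + 30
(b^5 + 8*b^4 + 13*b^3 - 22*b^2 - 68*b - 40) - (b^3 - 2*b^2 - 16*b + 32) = b^5 + 8*b^4 + 12*b^3 - 20*b^2 - 52*b - 72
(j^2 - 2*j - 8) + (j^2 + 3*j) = 2*j^2 + j - 8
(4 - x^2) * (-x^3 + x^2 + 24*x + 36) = x^5 - x^4 - 28*x^3 - 32*x^2 + 96*x + 144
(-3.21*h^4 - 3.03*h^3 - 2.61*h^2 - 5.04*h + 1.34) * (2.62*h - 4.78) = -8.4102*h^5 + 7.4052*h^4 + 7.6452*h^3 - 0.729000000000001*h^2 + 27.602*h - 6.4052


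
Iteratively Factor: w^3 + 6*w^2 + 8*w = (w)*(w^2 + 6*w + 8) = w*(w + 4)*(w + 2)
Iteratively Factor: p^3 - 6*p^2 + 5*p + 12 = (p - 3)*(p^2 - 3*p - 4) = (p - 3)*(p + 1)*(p - 4)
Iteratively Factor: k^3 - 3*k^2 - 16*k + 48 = (k - 4)*(k^2 + k - 12) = (k - 4)*(k + 4)*(k - 3)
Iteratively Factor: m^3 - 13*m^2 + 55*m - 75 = (m - 5)*(m^2 - 8*m + 15) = (m - 5)^2*(m - 3)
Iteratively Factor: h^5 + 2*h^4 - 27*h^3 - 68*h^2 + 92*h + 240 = (h - 5)*(h^4 + 7*h^3 + 8*h^2 - 28*h - 48) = (h - 5)*(h + 4)*(h^3 + 3*h^2 - 4*h - 12) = (h - 5)*(h + 2)*(h + 4)*(h^2 + h - 6) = (h - 5)*(h - 2)*(h + 2)*(h + 4)*(h + 3)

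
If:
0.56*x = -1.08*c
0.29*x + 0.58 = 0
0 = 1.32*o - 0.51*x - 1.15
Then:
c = 1.04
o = 0.10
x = -2.00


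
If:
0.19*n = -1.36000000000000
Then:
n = -7.16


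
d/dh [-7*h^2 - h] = -14*h - 1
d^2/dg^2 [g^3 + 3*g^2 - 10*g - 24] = 6*g + 6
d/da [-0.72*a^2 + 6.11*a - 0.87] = 6.11 - 1.44*a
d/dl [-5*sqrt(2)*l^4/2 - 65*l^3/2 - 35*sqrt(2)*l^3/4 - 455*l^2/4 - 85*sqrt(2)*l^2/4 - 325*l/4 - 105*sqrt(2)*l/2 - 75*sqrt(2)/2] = -10*sqrt(2)*l^3 - 195*l^2/2 - 105*sqrt(2)*l^2/4 - 455*l/2 - 85*sqrt(2)*l/2 - 325/4 - 105*sqrt(2)/2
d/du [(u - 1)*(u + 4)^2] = (u + 4)*(3*u + 2)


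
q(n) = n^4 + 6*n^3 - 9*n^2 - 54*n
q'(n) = 4*n^3 + 18*n^2 - 18*n - 54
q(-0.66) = 30.18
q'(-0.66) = -35.43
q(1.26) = -67.81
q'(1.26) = -40.10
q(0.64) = -36.51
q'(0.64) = -57.10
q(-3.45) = -25.53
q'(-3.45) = 58.09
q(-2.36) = 29.47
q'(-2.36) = 36.16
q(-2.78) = 11.38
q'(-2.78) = 49.21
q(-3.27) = -15.11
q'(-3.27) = 57.47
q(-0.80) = 34.78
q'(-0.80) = -30.13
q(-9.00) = 1944.00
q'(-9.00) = -1350.00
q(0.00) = 0.00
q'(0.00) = -54.00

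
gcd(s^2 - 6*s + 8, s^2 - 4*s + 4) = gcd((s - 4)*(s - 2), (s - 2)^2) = s - 2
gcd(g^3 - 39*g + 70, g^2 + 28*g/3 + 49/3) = g + 7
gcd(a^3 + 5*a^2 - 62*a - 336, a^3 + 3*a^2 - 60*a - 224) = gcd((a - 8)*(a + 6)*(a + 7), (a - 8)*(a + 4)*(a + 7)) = a^2 - a - 56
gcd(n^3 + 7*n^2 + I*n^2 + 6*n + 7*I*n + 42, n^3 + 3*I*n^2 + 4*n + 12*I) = n^2 + I*n + 6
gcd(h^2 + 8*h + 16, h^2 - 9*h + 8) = 1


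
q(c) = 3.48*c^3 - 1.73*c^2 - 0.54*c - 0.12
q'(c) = 10.44*c^2 - 3.46*c - 0.54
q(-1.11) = -6.41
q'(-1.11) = 16.16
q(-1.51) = -15.23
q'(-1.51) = 28.49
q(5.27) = 458.33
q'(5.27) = 271.17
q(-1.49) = -14.67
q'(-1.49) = 27.79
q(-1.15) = -7.08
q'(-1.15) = 17.25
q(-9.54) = -3173.93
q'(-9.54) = 982.63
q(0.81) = 0.16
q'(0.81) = 3.51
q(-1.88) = -28.34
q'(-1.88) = 42.86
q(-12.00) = -6256.20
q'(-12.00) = 1544.34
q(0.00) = -0.12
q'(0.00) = -0.54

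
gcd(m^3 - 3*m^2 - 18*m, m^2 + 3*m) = m^2 + 3*m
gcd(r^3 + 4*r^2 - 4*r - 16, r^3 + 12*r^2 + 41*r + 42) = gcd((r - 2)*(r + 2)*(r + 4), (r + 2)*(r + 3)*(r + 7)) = r + 2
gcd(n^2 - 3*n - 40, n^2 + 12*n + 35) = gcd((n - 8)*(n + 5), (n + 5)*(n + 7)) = n + 5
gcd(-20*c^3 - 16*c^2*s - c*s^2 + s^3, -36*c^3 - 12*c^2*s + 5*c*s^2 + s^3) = 2*c + s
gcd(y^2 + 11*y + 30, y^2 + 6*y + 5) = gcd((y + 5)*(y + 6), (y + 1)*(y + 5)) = y + 5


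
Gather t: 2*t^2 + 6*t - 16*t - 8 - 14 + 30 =2*t^2 - 10*t + 8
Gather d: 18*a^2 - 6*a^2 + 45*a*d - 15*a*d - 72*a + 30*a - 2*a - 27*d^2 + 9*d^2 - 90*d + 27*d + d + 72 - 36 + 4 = 12*a^2 - 44*a - 18*d^2 + d*(30*a - 62) + 40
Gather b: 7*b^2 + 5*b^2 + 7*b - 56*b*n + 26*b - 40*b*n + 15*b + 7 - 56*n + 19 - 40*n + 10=12*b^2 + b*(48 - 96*n) - 96*n + 36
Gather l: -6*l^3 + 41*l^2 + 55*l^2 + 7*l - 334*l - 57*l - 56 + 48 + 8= -6*l^3 + 96*l^2 - 384*l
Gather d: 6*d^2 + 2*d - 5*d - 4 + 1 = 6*d^2 - 3*d - 3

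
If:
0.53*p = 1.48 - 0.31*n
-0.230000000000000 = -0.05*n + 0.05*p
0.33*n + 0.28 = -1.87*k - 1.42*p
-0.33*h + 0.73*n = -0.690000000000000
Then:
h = 12.41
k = -1.02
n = 4.66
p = 0.06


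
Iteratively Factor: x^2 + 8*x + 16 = (x + 4)*(x + 4)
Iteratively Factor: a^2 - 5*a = (a - 5)*(a)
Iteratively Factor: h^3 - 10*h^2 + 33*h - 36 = (h - 3)*(h^2 - 7*h + 12) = (h - 4)*(h - 3)*(h - 3)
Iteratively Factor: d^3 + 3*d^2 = (d + 3)*(d^2) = d*(d + 3)*(d)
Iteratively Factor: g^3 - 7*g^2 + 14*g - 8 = (g - 2)*(g^2 - 5*g + 4) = (g - 2)*(g - 1)*(g - 4)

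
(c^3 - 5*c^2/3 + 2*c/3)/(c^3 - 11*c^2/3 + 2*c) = (c - 1)/(c - 3)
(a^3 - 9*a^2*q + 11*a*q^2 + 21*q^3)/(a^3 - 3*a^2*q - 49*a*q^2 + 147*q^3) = (a + q)/(a + 7*q)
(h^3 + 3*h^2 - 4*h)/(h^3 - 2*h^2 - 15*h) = (-h^2 - 3*h + 4)/(-h^2 + 2*h + 15)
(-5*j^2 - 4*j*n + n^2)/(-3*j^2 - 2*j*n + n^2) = (5*j - n)/(3*j - n)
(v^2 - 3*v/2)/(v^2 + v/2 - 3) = v/(v + 2)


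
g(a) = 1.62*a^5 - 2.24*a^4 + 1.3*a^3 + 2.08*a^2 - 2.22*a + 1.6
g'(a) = 8.1*a^4 - 8.96*a^3 + 3.9*a^2 + 4.16*a - 2.22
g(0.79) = 1.41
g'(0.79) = 2.24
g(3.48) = 572.15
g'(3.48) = 869.84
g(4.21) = 1564.96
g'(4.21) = 1960.40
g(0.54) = 1.10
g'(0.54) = 0.44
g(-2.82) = -435.32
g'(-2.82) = 730.25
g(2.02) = 33.51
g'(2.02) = 83.11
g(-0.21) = 2.14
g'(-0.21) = -2.82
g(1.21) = 3.66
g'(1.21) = 10.01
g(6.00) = 10038.04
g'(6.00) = 8725.38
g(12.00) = 359180.08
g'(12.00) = 153088.02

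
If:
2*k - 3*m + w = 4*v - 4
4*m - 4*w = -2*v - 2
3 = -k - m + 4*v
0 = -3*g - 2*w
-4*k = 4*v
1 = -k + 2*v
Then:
No Solution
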